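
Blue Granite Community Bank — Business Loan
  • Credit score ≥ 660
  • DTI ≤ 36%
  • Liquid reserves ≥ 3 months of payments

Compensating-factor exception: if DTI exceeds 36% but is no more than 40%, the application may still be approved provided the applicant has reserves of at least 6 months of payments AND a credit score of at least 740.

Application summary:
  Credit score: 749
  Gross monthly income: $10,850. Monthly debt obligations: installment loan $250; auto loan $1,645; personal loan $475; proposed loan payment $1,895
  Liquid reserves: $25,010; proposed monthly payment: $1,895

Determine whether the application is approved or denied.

Credit score 749 ≥ 660 (meets base)
Total debts = (250 + 1,645 + 475 + 1,895) = 4,265. DTI = 4,265/10,850 = 39.3% > 36% — standard DTI limit exceeded.
Liquid reserves cover 25,010/1,895 = 13.2 months — ≥ 3 required
39.3% falls in the override range (36%–40%), so the compensating-factor test applies.
Reserves 13.2 ≥ 6 months; credit score 749 ≥ 740.
Both compensating conditions met → exception applies.

Approved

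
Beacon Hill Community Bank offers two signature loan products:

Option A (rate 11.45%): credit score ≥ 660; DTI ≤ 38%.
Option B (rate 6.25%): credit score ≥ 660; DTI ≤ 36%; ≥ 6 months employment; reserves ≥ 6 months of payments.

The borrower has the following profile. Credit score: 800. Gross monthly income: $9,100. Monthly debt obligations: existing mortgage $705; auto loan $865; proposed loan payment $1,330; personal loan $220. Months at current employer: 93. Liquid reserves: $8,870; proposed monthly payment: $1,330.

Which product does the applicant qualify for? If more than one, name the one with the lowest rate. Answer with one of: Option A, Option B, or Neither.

Total debts = (705 + 865 + 1,330 + 220) = 3,120; DTI = 3,120/9,100 = 34.3%.
Reserves = 8,870/1,330 = 6.7 months.
Option A: score 800 ≥ 660; DTI 34.3% ≤ 38% → qualifies.
Option B: score 800 ≥ 660; DTI 34.3% ≤ 36%; employment 93 ≥ 6 mo; reserves 6.7 ≥ 6 mo → qualifies.
Qualifying: Option A, Option B. Lowest rate is 6.25% → Option B.

Option B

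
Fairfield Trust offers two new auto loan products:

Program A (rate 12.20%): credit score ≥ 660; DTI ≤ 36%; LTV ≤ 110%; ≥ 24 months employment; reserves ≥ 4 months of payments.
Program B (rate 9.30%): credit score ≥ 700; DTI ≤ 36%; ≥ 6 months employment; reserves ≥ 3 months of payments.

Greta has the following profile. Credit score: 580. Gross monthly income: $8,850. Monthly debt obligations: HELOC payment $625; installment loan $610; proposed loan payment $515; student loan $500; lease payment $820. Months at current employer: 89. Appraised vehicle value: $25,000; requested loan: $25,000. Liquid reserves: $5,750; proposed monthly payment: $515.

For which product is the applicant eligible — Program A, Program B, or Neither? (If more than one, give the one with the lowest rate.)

Total debts = (625 + 610 + 515 + 500 + 820) = 3,070; DTI = 3,070/8,850 = 34.7%.
LTV = 25,000/25,000 = 100%.
Reserves = 5,750/515 = 11.2 months.
Program A: score 580 < 660; DTI 34.7% ≤ 36%; LTV 100% ≤ 110%; employment 89 ≥ 24 mo; reserves 11.2 ≥ 4 mo → does not qualify.
Program B: score 580 < 700; DTI 34.7% ≤ 36%; employment 89 ≥ 6 mo; reserves 11.2 ≥ 3 mo → does not qualify.

Neither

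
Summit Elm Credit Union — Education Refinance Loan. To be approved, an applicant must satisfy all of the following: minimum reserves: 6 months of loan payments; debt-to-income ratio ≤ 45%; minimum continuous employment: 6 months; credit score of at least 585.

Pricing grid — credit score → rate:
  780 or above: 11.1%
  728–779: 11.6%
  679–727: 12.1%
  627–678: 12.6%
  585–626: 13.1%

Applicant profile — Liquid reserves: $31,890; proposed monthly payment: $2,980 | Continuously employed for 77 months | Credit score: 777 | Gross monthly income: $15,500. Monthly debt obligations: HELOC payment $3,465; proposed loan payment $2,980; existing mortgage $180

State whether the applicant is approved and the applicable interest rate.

Approved at 11.6%

Credit score 777 ≥ 585 (meets minimum)
Employment 77 ≥ 6 months
Total monthly debts = (3,465 + 2,980 + 180) = 6,625. Debt-to-income = 6,625/15,500 = 42.7% — meets 45% limit
Liquid reserves cover 31,890/2,980 = 10.7 months — ≥ 6 required
All requirements met. Score 777 falls in the 728–779 tier → 11.6%.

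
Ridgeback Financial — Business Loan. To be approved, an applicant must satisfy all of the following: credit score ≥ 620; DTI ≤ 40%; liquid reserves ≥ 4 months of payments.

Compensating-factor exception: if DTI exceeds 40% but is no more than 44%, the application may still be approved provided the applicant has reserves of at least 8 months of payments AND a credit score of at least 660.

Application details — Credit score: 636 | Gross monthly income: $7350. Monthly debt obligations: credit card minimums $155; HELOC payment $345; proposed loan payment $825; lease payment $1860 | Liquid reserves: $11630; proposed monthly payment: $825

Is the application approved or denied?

Credit score 636 ≥ 620 (meets base)
Total debts = (155 + 345 + 825 + 1,860) = 3,185. DTI: 3,185 ÷ 7,350 = 43.3%, over the 40% base limit.
Reserves: 11,630 ÷ 825 = 14.1 months (meets 4-month minimum)
DTI 43.3% is within the 40%–44% exception band; checking compensating factors.
Reserves 14.1 ≥ 8 months; credit score 636 < 660.
Compensating-factor requirement not fully met.

Denied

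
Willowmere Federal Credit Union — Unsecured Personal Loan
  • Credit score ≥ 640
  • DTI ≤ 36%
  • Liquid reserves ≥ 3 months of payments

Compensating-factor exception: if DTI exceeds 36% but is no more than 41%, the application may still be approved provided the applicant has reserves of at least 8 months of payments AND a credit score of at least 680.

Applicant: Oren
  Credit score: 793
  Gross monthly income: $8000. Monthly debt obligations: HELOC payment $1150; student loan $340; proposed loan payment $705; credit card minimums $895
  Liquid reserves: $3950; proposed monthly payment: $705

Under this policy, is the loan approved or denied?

Credit score 793 ≥ 640 (meets base)
Total debts = (1,150 + 340 + 705 + 895) = 3,090. DTI = 3,090/8,000 = 38.6% > 36% — standard DTI limit exceeded.
Reserves = 3,950/705 = 5.6 months ≥ 3
38.6% falls in the override range (36%–41%), so the compensating-factor test applies.
Override check — reserves: 5.6 mo (short of 8); score: 793 (ok).
Override conditions not both satisfied; exception does not apply.

Denied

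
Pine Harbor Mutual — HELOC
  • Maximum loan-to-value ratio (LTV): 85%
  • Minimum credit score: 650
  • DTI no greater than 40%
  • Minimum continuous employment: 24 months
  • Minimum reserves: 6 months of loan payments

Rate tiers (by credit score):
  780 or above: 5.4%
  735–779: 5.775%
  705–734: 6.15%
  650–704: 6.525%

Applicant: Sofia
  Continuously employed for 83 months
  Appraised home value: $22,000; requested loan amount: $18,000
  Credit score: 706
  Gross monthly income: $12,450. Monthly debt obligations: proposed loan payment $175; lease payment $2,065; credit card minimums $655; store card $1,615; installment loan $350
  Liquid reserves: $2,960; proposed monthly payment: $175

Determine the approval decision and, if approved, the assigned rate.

Approved at 6.15%

Credit score 706 ≥ 650 (meets minimum)
Reserves: 2,960 ÷ 175 = 16.9 months (meets 6-month minimum)
Employment 83 ≥ 24 months
Total monthly debts = (175 + 2,065 + 655 + 1,615 + 350) = 4,860. DTI: 4,860 ÷ 12,450 = 39%, within the 40% cap
LTV = 18,000/22,000 = 81.8% ≤ 85%
All requirements met. Score 706 falls in the 705–734 tier → 6.15%.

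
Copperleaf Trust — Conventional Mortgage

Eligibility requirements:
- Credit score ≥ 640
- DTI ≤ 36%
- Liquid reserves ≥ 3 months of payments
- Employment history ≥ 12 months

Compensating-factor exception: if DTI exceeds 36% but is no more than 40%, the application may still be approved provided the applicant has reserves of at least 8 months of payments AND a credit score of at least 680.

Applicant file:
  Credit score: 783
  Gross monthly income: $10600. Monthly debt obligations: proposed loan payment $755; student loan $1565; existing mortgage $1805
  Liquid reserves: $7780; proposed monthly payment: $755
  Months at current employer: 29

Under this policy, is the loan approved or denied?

Credit score 783 ≥ 640 (meets base)
Total debts = (755 + 1,565 + 1,805) = 4,125. DTI: 4,125 ÷ 10,600 = 38.9%, over the 36% base limit.
Liquid reserves cover 7,780/755 = 10.3 months — ≥ 3 required
Employment 29 ≥ 12 months
38.9% falls in the override range (36%–40%), so the compensating-factor test applies.
Reserves 10.3 ≥ 8 months; credit score 783 ≥ 680.
Both compensating conditions met → exception applies.

Approved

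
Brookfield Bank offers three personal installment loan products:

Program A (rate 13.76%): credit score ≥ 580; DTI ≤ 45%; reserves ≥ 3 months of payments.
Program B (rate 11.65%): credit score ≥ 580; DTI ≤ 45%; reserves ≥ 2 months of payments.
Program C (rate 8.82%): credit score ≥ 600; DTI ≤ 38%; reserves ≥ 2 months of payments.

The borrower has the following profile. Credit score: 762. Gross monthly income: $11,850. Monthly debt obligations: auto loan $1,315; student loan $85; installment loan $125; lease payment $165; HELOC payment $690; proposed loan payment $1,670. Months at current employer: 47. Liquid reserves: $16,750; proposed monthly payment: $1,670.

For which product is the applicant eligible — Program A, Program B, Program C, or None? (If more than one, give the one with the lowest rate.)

Program C

Total debts = (1,315 + 85 + 125 + 165 + 690 + 1,670) = 4,050; DTI = 4,050/11,850 = 34.2%.
Reserves = 16,750/1,670 = 10.0 months.
Program A: score 762 ≥ 580; DTI 34.2% ≤ 45%; reserves 10.0 ≥ 3 mo → qualifies.
Program B: score 762 ≥ 580; DTI 34.2% ≤ 45%; reserves 10.0 ≥ 2 mo → qualifies.
Program C: score 762 ≥ 600; DTI 34.2% ≤ 38%; reserves 10.0 ≥ 2 mo → qualifies.
Qualifying: Program A, Program B, Program C. Lowest rate is 8.82% → Program C.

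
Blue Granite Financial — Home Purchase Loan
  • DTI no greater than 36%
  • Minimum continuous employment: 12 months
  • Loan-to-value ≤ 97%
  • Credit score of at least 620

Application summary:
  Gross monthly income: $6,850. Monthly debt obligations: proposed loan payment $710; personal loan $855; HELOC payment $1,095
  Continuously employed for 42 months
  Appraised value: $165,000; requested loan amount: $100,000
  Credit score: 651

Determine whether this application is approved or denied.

Total monthly debts = (710 + 855 + 1,095) = 2,660. DTI: 2,660 ÷ 6,850 = 38.8%, exceeds the 36% cap
Employment 42 ≥ 12 months
LTV: 100,000 ÷ 165,000 = 60.6%, within 97% cap
Credit score 651 ≥ 620 (meets)
Fails on DTI.

Denied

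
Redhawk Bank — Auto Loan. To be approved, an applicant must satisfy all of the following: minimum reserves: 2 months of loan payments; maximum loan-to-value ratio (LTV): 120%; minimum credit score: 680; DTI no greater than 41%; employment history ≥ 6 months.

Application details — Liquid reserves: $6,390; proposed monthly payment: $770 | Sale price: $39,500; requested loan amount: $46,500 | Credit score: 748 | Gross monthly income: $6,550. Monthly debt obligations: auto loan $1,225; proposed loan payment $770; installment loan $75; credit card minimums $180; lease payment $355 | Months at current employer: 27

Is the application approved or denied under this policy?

Approved

Liquid reserves cover 6,390/770 = 8.3 months — ≥ 2 required
LTV: 46,500 ÷ 39,500 = 117.7%, within 120% cap
Credit score 748 ≥ 680 (meets)
Total monthly debts = (1,225 + 770 + 75 + 180 + 355) = 2,605. DTI = 2,605/6,550 = 39.8% ≤ 41%
Employment 27 ≥ 6 months
All criteria satisfied.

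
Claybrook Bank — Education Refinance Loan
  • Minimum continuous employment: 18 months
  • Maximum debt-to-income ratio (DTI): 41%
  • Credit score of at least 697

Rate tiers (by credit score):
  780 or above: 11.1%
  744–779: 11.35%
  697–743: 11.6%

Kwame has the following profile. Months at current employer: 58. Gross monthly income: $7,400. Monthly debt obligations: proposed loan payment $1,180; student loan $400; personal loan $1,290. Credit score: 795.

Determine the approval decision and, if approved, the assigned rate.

Approved at 11.1%

Credit score 795 ≥ 697 (meets minimum)
Employment 58 ≥ 18 months
Total monthly debts = (1,180 + 400 + 1,290) = 2,870. Debt-to-income = 2,870/7,400 = 38.8% — meets 41% limit
All requirements met. Score 795 falls in the 780 or above tier → 11.1%.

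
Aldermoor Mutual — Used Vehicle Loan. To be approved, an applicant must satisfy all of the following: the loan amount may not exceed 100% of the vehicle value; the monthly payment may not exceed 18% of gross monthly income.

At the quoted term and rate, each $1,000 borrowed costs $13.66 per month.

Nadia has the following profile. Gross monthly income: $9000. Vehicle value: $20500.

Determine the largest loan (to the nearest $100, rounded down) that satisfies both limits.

$20,500

Payment cap: 18% × $9,000 = $1,620/month.
At $13.66 per $1,000, that supports 1,620/13.66 × 1,000 ≈ $118,594 → $118,500.
LTV cap: 100% × $20,500 = $20,500 → $20,500.
Binding constraint: loan-to-value.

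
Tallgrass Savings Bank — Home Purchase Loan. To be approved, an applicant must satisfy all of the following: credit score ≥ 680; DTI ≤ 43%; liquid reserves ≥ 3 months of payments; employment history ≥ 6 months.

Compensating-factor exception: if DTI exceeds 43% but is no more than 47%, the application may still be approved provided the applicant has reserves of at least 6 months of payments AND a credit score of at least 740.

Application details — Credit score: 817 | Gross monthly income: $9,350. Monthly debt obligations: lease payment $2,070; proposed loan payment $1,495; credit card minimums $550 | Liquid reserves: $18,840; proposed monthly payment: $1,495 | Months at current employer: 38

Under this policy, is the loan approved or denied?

Credit score 817 ≥ 680 (meets base)
Total debts = (2,070 + 1,495 + 550) = 4,115. DTI = 4,115/9,350 = 44% > 43% — standard DTI limit exceeded.
Reserves = 18,840/1,495 = 12.6 months ≥ 3
Employment 38 ≥ 6 months
DTI 44% is within the 43%–47% exception band; checking compensating factors.
Override check — reserves: 12.6 mo (ok); score: 817 (ok).
Both compensating conditions met → exception applies.

Approved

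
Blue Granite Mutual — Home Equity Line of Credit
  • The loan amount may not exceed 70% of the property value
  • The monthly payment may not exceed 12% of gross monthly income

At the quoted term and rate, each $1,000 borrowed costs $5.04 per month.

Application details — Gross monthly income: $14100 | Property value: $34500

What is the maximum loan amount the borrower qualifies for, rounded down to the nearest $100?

$24,100

Payment cap: 12% × $14,100 = $1,692/month.
At $5.04 per $1,000, that supports 1,692/5.04 × 1,000 ≈ $335,714 → $335,700.
LTV cap: 70% × $34,500 = $24,150 → $24,100.
Binding constraint: loan-to-value.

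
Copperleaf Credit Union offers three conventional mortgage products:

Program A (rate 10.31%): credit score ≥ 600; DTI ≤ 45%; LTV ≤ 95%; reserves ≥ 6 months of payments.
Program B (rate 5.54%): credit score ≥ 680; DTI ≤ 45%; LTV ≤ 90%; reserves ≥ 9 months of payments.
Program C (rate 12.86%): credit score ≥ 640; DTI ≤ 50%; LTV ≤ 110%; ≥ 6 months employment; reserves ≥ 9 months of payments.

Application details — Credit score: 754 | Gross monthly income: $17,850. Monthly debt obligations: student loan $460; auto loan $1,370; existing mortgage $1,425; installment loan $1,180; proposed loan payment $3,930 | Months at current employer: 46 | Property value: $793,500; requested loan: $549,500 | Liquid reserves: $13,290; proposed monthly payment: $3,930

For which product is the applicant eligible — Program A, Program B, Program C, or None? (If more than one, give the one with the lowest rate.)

None

Total debts = (460 + 1,370 + 1,425 + 1,180 + 3,930) = 8,365; DTI = 8,365/17,850 = 46.9%.
LTV = 549,500/793,500 = 69.3%.
Reserves = 13,290/3,930 = 3.4 months.
Program A: score 754 ≥ 600; DTI 46.9% > 45%; LTV 69.3% ≤ 95%; reserves 3.4 < 6 mo → does not qualify.
Program B: score 754 ≥ 680; DTI 46.9% > 45%; LTV 69.3% ≤ 90%; reserves 3.4 < 9 mo → does not qualify.
Program C: score 754 ≥ 640; DTI 46.9% ≤ 50%; LTV 69.3% ≤ 110%; employment 46 ≥ 6 mo; reserves 3.4 < 9 mo → does not qualify.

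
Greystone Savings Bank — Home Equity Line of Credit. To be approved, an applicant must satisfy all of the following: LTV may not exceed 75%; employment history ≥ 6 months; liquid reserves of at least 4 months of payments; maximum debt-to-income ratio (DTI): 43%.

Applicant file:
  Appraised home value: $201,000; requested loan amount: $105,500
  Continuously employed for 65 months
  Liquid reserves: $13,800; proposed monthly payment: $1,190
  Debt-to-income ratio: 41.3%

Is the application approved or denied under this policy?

Loan-to-value = 105,500/201,000 = 52.5% — pass (75% max)
Employment 65 ≥ 6 months
Reserves: 13,800 ÷ 1,190 = 11.6 months (meets 4-month minimum)
DTI 41.3% is within the 43% limit
All criteria satisfied.

Approved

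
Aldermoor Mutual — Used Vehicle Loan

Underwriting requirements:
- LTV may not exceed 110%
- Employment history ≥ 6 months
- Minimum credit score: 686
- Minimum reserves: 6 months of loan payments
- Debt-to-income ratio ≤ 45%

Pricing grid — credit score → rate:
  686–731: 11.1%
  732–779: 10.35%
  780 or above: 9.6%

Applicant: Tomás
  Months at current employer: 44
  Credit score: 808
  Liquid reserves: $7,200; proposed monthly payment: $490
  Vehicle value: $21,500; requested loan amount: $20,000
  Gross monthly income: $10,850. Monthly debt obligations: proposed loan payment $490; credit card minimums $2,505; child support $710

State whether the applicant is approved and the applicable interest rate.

Approved at 9.6%

Credit score 808 ≥ 686 (meets minimum)
LTV: 20,000 ÷ 21,500 = 93%, within 110% cap
Total monthly debts = (490 + 2,505 + 710) = 3,705. Debt-to-income = 3,705/10,850 = 34.1% — meets 45% limit
Employment 44 ≥ 6 months
Reserves = 7,200/490 = 14.7 months ≥ 6
All requirements met. Score 808 falls in the 780 or above tier → 9.6%.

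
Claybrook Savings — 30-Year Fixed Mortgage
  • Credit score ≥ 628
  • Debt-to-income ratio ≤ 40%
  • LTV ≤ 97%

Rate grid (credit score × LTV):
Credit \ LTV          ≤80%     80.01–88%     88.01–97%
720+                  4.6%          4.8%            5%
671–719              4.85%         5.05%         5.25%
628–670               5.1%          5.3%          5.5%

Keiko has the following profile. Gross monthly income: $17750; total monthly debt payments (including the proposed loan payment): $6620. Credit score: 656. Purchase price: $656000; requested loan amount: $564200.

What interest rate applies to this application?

5.3%

Credit score 656 ≥ 628; Debt-to-income = 6,620/17,750 = 37.3% — meets 40% limit
LTV: 564,200 ÷ 656,000 = 86%, within 97% cap
Score 656 is in the 628–670 band; LTV 86% is in the 80.01–88% band → 5.3%.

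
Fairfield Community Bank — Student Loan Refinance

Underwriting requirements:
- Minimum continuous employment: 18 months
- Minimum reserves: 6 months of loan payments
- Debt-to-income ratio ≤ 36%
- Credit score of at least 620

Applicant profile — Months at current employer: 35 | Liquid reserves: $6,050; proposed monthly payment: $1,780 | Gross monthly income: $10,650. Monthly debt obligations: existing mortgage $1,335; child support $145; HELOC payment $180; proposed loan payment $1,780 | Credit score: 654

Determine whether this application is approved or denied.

Employment 35 ≥ 18 months
Reserves = 6,050/1,780 = 3.4 months < 6
Total monthly debts = (1,335 + 145 + 180 + 1,780) = 3,440. DTI: 3,440 ÷ 10,650 = 32.3%, within the 36% cap
Credit score 654 ≥ 620 (meets)
Fails on reserves.

Denied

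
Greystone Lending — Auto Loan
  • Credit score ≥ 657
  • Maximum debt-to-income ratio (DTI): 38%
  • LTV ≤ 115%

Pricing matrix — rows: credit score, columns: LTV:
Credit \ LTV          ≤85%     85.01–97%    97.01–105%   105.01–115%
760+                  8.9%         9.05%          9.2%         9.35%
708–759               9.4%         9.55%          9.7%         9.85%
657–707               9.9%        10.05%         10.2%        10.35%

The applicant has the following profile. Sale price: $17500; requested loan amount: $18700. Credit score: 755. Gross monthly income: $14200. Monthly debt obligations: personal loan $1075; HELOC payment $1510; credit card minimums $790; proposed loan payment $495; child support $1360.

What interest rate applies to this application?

9.85%

Credit score 755 ≥ 657; Total monthly debts = (1,075 + 1,510 + 790 + 495 + 1,360) = 5,230. DTI = 5,230/14,200 = 36.8% ≤ 38%
LTV: 18,700 ÷ 17,500 = 106.9%, within 115% cap
Credit 755 → row 708–759; LTV 106.9% → column 105.01–115%. Grid cell → 9.85%.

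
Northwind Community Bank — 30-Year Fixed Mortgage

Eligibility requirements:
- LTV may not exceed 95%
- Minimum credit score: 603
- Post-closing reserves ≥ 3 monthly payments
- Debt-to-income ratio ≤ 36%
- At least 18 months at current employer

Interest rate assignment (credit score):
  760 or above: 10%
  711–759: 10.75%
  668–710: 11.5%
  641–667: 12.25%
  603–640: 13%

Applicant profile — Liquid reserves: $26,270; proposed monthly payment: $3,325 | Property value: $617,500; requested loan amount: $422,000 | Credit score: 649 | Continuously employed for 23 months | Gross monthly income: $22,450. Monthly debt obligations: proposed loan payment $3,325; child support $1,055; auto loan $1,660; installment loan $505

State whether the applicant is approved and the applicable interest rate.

Approved at 12.25%

Credit score 649 ≥ 603 (meets minimum)
Reserves = 26,270/3,325 = 7.9 months ≥ 3
Employment 23 ≥ 18 months
Loan-to-value = 422,000/617,500 = 68.3% — pass (95% max)
Total monthly debts = (3,325 + 1,055 + 1,660 + 505) = 6,545. DTI: 6,545 ÷ 22,450 = 29.2%, within the 36% cap
All requirements met. Score 649 falls in the 641–667 tier → 12.25%.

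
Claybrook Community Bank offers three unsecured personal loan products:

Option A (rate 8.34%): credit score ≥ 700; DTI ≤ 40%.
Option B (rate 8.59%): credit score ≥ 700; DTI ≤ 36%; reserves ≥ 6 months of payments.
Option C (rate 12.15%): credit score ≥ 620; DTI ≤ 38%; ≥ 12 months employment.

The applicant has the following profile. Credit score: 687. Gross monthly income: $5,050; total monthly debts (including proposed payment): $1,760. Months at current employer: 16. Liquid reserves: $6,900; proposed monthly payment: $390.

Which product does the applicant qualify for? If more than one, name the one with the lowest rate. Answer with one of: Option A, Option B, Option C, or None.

Option C

DTI = 1,760/5,050 = 34.9%.
Reserves = 6,900/390 = 17.7 months.
Option A: score 687 < 700; DTI 34.9% ≤ 40% → does not qualify.
Option B: score 687 < 700; DTI 34.9% ≤ 36%; reserves 17.7 ≥ 6 mo → does not qualify.
Option C: score 687 ≥ 620; DTI 34.9% ≤ 38%; employment 16 ≥ 12 mo → qualifies.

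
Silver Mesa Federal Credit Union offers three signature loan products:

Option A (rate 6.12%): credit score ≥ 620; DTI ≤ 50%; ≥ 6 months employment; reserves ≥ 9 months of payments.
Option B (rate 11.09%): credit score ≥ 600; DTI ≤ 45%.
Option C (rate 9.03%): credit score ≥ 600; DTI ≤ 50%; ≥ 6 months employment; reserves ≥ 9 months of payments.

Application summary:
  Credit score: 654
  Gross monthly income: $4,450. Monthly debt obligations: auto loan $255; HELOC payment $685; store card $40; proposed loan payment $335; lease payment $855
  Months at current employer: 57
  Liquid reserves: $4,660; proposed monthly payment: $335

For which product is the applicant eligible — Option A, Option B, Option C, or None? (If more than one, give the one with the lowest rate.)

Total debts = (255 + 685 + 40 + 335 + 855) = 2,170; DTI = 2,170/4,450 = 48.8%.
Reserves = 4,660/335 = 13.9 months.
Option A: score 654 ≥ 620; DTI 48.8% ≤ 50%; employment 57 ≥ 6 mo; reserves 13.9 ≥ 9 mo → qualifies.
Option B: score 654 ≥ 600; DTI 48.8% > 45% → does not qualify.
Option C: score 654 ≥ 600; DTI 48.8% ≤ 50%; employment 57 ≥ 6 mo; reserves 13.9 ≥ 9 mo → qualifies.
Qualifying: Option A, Option C. Lowest rate is 6.12% → Option A.

Option A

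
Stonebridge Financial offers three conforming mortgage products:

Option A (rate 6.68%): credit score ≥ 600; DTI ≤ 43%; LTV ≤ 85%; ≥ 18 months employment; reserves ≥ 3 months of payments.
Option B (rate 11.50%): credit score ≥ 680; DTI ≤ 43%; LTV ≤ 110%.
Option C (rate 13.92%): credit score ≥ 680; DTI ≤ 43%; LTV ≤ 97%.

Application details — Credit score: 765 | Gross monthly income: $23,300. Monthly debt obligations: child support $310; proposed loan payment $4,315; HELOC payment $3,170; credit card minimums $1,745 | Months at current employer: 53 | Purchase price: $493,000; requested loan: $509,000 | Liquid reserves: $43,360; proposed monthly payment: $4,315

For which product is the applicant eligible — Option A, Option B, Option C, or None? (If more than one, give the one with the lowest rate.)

Total debts = (310 + 4,315 + 3,170 + 1,745) = 9,540; DTI = 9,540/23,300 = 40.9%.
LTV = 509,000/493,000 = 103.2%.
Reserves = 43,360/4,315 = 10.0 months.
Option A: score 765 ≥ 600; DTI 40.9% ≤ 43%; LTV 103.2% > 85%; employment 53 ≥ 18 mo; reserves 10.0 ≥ 3 mo → does not qualify.
Option B: score 765 ≥ 680; DTI 40.9% ≤ 43%; LTV 103.2% ≤ 110% → qualifies.
Option C: score 765 ≥ 680; DTI 40.9% ≤ 43%; LTV 103.2% > 97% → does not qualify.

Option B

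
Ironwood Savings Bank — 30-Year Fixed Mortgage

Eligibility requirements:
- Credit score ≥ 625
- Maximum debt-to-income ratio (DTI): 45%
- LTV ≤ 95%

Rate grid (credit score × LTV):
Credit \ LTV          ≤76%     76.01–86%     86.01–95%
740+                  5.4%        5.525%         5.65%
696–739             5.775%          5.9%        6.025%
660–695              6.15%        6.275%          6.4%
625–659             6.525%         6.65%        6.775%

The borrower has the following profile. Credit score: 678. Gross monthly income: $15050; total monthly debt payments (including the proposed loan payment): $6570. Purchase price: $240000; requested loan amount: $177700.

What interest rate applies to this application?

6.15%

Credit score 678 ≥ 625; DTI: 6,570 ÷ 15,050 = 43.7%, within the 45% cap
Loan-to-value = 177,700/240,000 = 74% — pass (95% max)
Row: 678 falls in 660–695. Column: 74% falls in ≤76%. Rate = 6.15%.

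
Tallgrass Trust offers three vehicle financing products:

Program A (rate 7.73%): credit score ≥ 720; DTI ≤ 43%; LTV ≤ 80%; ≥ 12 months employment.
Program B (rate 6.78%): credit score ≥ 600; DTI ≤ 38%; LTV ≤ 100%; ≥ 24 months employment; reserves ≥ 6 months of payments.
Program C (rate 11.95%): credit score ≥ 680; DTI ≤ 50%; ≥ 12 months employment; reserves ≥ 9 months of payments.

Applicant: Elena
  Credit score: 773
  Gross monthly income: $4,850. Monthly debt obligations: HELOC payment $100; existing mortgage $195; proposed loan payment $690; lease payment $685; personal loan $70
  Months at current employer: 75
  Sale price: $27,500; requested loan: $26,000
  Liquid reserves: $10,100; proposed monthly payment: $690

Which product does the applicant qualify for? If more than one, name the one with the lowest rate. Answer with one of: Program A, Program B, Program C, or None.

Total debts = (100 + 195 + 690 + 685 + 70) = 1,740; DTI = 1,740/4,850 = 35.9%.
LTV = 26,000/27,500 = 94.5%.
Reserves = 10,100/690 = 14.6 months.
Program A: score 773 ≥ 720; DTI 35.9% ≤ 43%; LTV 94.5% > 80%; employment 75 ≥ 12 mo → does not qualify.
Program B: score 773 ≥ 600; DTI 35.9% ≤ 38%; LTV 94.5% ≤ 100%; employment 75 ≥ 24 mo; reserves 14.6 ≥ 6 mo → qualifies.
Program C: score 773 ≥ 680; DTI 35.9% ≤ 50%; employment 75 ≥ 12 mo; reserves 14.6 ≥ 9 mo → qualifies.
Qualifying: Program B, Program C. Lowest rate is 6.78% → Program B.

Program B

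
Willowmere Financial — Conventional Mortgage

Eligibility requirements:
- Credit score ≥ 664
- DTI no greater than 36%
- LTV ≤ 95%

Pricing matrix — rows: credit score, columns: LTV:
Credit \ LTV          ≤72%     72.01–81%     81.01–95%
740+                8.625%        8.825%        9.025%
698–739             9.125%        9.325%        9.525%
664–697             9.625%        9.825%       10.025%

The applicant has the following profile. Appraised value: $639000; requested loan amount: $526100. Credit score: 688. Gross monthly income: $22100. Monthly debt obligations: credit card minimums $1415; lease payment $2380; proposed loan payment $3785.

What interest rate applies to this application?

Credit score 688 ≥ 664; Total monthly debts = (1,415 + 2,380 + 3,785) = 7,580. DTI: 7,580 ÷ 22,100 = 34.3%, within the 36% cap
Loan-to-value = 526,100/639,000 = 82.3% — pass (95% max)
Row: 688 falls in 664–697. Column: 82.3% falls in 81.01–95%. Rate = 10.025%.

10.025%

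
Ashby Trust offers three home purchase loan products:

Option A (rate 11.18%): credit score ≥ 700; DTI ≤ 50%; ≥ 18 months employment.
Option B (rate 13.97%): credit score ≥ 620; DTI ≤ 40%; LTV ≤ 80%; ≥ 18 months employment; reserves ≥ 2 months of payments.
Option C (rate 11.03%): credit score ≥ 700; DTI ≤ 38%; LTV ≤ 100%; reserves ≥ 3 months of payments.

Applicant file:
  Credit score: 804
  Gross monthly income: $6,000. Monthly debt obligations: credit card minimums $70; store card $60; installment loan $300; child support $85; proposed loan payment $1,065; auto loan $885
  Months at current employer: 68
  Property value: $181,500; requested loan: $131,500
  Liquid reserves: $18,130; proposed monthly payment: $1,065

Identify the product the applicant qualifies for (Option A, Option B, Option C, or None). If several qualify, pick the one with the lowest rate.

Total debts = (70 + 60 + 300 + 85 + 1,065 + 885) = 2,465; DTI = 2,465/6,000 = 41.1%.
LTV = 131,500/181,500 = 72.5%.
Reserves = 18,130/1,065 = 17.0 months.
Option A: score 804 ≥ 700; DTI 41.1% ≤ 50%; employment 68 ≥ 18 mo → qualifies.
Option B: score 804 ≥ 620; DTI 41.1% > 40%; LTV 72.5% ≤ 80%; employment 68 ≥ 18 mo; reserves 17.0 ≥ 2 mo → does not qualify.
Option C: score 804 ≥ 700; DTI 41.1% > 38%; LTV 72.5% ≤ 100%; reserves 17.0 ≥ 3 mo → does not qualify.

Option A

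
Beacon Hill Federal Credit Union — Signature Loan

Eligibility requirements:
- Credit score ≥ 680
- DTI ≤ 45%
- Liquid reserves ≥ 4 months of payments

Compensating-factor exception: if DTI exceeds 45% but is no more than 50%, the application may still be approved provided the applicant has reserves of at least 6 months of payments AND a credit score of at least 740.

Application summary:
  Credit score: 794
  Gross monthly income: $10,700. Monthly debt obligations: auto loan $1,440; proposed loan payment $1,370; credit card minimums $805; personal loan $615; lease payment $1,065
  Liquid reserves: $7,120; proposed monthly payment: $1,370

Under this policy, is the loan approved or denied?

Credit score 794 ≥ 680 (meets base)
Total debts = (1,440 + 1,370 + 805 + 615 + 1,065) = 5,295. DTI = 5,295/10,700 = 49.5% > 45% — standard DTI limit exceeded.
Reserves = 7,120/1,370 = 5.2 months ≥ 4
DTI 49.5% is within the 45%–50% exception band; checking compensating factors.
Reserves 5.2 < 6 months; credit score 794 ≥ 740.
Compensating-factor requirement not fully met.

Denied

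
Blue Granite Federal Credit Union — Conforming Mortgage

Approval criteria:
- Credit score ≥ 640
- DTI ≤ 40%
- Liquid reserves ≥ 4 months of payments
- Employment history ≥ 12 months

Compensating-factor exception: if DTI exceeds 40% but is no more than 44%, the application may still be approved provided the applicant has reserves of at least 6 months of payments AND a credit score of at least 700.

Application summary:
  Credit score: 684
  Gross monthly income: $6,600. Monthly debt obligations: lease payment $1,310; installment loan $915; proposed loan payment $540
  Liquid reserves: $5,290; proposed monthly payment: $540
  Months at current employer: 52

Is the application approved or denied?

Credit score 684 ≥ 640 (meets base)
Total debts = (1,310 + 915 + 540) = 2,765. DTI: 2,765 ÷ 6,600 = 41.9%, over the 40% base limit.
Reserves = 5,290/540 = 9.8 months ≥ 4
Employment 52 ≥ 12 months
41.9% falls in the override range (40%–44%), so the compensating-factor test applies.
Reserves 9.8 ≥ 6 months; credit score 684 < 700.
Compensating-factor requirement not fully met.

Denied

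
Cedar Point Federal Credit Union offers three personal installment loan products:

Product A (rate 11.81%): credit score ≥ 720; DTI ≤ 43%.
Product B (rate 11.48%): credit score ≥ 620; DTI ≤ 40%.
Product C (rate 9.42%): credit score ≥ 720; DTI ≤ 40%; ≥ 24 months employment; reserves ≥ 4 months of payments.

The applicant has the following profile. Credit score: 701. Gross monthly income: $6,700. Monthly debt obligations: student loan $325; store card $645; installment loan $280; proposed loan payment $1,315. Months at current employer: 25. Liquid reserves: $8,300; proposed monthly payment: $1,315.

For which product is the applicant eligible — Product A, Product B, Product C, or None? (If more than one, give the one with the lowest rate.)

Total debts = (325 + 645 + 280 + 1,315) = 2,565; DTI = 2,565/6,700 = 38.3%.
Reserves = 8,300/1,315 = 6.3 months.
Product A: score 701 < 720; DTI 38.3% ≤ 43% → does not qualify.
Product B: score 701 ≥ 620; DTI 38.3% ≤ 40% → qualifies.
Product C: score 701 < 720; DTI 38.3% ≤ 40%; employment 25 ≥ 24 mo; reserves 6.3 ≥ 4 mo → does not qualify.

Product B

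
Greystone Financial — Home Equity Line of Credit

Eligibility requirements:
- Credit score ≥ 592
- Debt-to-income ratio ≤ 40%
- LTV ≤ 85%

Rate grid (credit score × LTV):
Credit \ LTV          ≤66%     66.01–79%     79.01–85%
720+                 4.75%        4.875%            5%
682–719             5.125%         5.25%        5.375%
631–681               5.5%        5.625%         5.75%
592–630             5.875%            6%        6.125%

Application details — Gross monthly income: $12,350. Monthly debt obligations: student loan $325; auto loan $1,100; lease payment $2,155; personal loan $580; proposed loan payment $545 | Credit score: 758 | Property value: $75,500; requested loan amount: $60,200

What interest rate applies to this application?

Credit score 758 ≥ 592; Total monthly debts = (325 + 1,100 + 2,155 + 580 + 545) = 4,705. DTI = 4,705/12,350 = 38.1% ≤ 40%
Loan-to-value = 60,200/75,500 = 79.7% — pass (85% max)
Row: 758 falls in 720+. Column: 79.7% falls in 79.01–85%. Rate = 5%.

5%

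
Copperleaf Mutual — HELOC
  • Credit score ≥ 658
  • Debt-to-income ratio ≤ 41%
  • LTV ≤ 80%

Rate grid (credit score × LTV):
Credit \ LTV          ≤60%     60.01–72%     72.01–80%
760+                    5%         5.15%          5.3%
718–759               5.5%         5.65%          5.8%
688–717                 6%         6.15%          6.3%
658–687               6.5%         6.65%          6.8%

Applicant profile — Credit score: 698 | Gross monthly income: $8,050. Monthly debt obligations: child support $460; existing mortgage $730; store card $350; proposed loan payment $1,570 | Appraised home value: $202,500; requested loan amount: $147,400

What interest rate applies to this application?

6.3%

Credit score 698 ≥ 658; Total monthly debts = (460 + 730 + 350 + 1,570) = 3,110. DTI: 3,110 ÷ 8,050 = 38.6%, within the 41% cap
Loan-to-value = 147,400/202,500 = 72.8% — pass (80% max)
Credit 698 → row 688–717; LTV 72.8% → column 72.01–80%. Grid cell → 6.3%.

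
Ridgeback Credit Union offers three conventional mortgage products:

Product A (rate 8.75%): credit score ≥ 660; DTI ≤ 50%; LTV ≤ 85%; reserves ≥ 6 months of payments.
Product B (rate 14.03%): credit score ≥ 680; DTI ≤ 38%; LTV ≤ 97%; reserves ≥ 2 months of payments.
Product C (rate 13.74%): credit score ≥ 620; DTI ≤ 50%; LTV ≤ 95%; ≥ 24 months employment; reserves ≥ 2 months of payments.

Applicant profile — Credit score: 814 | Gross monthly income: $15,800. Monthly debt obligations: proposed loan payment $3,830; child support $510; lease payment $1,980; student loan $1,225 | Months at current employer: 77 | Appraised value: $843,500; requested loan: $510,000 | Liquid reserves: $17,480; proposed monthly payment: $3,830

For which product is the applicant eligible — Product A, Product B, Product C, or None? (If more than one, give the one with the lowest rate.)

Total debts = (3,830 + 510 + 1,980 + 1,225) = 7,545; DTI = 7,545/15,800 = 47.8%.
LTV = 510,000/843,500 = 60.5%.
Reserves = 17,480/3,830 = 4.6 months.
Product A: score 814 ≥ 660; DTI 47.8% ≤ 50%; LTV 60.5% ≤ 85%; reserves 4.6 < 6 mo → does not qualify.
Product B: score 814 ≥ 680; DTI 47.8% > 38%; LTV 60.5% ≤ 97%; reserves 4.6 ≥ 2 mo → does not qualify.
Product C: score 814 ≥ 620; DTI 47.8% ≤ 50%; LTV 60.5% ≤ 95%; employment 77 ≥ 24 mo; reserves 4.6 ≥ 2 mo → qualifies.

Product C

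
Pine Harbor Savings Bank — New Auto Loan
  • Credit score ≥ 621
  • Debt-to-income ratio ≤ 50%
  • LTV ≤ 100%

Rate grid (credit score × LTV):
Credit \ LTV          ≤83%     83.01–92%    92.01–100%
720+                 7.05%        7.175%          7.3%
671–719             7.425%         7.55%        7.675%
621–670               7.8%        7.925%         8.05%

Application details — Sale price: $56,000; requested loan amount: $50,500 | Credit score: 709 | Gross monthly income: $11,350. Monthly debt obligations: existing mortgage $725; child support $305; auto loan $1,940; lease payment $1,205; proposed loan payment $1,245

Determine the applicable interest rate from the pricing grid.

Credit score 709 ≥ 621; Total monthly debts = (725 + 305 + 1,940 + 1,205 + 1,245) = 5,420. Debt-to-income = 5,420/11,350 = 47.8% — meets 50% limit
LTV: 50,500 ÷ 56,000 = 90.2%, within 100% cap
Score 709 is in the 671–719 band; LTV 90.2% is in the 83.01–92% band → 7.55%.

7.55%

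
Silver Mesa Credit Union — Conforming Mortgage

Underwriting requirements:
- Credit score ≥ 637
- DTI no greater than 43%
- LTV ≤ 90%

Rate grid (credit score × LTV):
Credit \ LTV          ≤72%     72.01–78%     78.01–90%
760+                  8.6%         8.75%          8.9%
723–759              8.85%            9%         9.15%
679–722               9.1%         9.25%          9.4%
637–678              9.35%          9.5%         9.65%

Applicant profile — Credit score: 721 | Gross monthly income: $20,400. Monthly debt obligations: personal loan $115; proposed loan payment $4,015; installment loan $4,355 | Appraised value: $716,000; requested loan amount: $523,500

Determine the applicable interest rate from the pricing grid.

9.25%

Credit score 721 ≥ 637; Total monthly debts = (115 + 4,015 + 4,355) = 8,485. DTI: 8,485 ÷ 20,400 = 41.6%, within the 43% cap
LTV = 523,500/716,000 = 73.1% ≤ 90%
Score 721 is in the 679–722 band; LTV 73.1% is in the 72.01–78% band → 9.25%.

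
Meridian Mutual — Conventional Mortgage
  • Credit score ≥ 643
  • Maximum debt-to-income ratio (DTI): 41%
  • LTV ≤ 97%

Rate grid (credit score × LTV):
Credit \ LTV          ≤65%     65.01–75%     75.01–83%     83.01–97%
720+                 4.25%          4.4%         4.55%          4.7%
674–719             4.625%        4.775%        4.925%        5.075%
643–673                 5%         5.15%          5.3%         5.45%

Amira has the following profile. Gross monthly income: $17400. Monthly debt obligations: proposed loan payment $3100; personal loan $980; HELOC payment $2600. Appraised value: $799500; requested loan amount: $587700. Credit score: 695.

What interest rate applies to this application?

Credit score 695 ≥ 643; Total monthly debts = (3,100 + 980 + 2,600) = 6,680. DTI: 6,680 ÷ 17,400 = 38.4%, within the 41% cap
Loan-to-value = 587,700/799,500 = 73.5% — pass (97% max)
Credit 695 → row 674–719; LTV 73.5% → column 65.01–75%. Grid cell → 4.775%.

4.775%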